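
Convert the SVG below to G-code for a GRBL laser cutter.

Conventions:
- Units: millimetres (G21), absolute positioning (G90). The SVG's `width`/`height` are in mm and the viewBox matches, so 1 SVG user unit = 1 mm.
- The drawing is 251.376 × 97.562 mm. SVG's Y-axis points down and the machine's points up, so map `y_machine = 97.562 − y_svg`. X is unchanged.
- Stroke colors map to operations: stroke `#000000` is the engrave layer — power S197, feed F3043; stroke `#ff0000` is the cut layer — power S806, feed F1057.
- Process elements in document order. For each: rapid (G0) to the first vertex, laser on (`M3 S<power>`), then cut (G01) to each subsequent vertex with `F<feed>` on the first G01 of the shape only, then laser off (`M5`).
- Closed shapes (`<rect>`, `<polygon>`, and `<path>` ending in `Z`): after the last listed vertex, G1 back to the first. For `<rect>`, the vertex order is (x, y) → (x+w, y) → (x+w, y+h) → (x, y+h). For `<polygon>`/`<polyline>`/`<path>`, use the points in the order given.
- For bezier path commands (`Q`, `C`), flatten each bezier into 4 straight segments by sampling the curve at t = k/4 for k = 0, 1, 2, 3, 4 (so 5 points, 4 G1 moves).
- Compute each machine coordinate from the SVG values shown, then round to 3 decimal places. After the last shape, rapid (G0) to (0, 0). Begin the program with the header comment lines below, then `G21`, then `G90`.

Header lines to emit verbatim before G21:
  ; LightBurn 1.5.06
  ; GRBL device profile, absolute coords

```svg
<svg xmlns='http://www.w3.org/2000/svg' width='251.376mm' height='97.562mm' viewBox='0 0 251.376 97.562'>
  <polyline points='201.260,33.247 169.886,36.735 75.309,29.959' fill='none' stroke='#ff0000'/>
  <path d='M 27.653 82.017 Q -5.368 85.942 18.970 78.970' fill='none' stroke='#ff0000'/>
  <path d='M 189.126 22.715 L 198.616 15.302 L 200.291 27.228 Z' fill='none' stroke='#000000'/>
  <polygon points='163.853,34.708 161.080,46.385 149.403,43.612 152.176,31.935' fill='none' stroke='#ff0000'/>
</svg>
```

viewBox `0 0 251.376 97.562` with mm width/height → 1 unit = 1 mm. Flip: y_m = 97.562 − y_svg.

**Shape 1** — `<polyline>` open polyline, stroke `#ff0000` → cut (S806, F1057). Machine vertices: (201.260,64.315) → (169.886,60.827) → (75.309,67.603). Open path.

**Shape 2** — `<path>` quadratic bezier, stroke `#ff0000` → cut (S806, F1057). Control points (SVG): P0=(27.653,82.017), P1=(-5.368,85.942), P2=(18.970,78.970); sampled at t=k/4. Machine vertices: (27.653,15.545) → (14.727,14.264) → (8.972,14.344) → (10.386,15.787) → (18.970,18.592). Open path.

**Shape 3** — `<path>` regular polygon, stroke `#000000` → engrave (S197, F3043). Machine vertices: (189.126,74.847) → (198.616,82.260) → (200.291,70.334) → (189.126,74.847). Closed: final G1 returns to the first vertex.

**Shape 4** — `<polygon>` regular polygon, stroke `#ff0000` → cut (S806, F1057). Machine vertices: (163.853,62.854) → (161.080,51.177) → (149.403,53.950) → (152.176,65.627) → (163.853,62.854). Closed: final G1 returns to the first vertex.

; LightBurn 1.5.06
; GRBL device profile, absolute coords
G21
G90
G0 X201.260 Y64.315
M3 S806
G01 X169.886 Y60.827 F1057
G01 X75.309 Y67.603
M5
G0 X27.653 Y15.545
M3 S806
G01 X14.727 Y14.264 F1057
G01 X8.972 Y14.344
G01 X10.386 Y15.787
G01 X18.970 Y18.592
M5
G0 X189.126 Y74.847
M3 S197
G01 X198.616 Y82.260 F3043
G01 X200.291 Y70.334
G01 X189.126 Y74.847
M5
G0 X163.853 Y62.854
M3 S806
G01 X161.080 Y51.177 F1057
G01 X149.403 Y53.950
G01 X152.176 Y65.627
G01 X163.853 Y62.854
M5
G0 X0.000 Y0.000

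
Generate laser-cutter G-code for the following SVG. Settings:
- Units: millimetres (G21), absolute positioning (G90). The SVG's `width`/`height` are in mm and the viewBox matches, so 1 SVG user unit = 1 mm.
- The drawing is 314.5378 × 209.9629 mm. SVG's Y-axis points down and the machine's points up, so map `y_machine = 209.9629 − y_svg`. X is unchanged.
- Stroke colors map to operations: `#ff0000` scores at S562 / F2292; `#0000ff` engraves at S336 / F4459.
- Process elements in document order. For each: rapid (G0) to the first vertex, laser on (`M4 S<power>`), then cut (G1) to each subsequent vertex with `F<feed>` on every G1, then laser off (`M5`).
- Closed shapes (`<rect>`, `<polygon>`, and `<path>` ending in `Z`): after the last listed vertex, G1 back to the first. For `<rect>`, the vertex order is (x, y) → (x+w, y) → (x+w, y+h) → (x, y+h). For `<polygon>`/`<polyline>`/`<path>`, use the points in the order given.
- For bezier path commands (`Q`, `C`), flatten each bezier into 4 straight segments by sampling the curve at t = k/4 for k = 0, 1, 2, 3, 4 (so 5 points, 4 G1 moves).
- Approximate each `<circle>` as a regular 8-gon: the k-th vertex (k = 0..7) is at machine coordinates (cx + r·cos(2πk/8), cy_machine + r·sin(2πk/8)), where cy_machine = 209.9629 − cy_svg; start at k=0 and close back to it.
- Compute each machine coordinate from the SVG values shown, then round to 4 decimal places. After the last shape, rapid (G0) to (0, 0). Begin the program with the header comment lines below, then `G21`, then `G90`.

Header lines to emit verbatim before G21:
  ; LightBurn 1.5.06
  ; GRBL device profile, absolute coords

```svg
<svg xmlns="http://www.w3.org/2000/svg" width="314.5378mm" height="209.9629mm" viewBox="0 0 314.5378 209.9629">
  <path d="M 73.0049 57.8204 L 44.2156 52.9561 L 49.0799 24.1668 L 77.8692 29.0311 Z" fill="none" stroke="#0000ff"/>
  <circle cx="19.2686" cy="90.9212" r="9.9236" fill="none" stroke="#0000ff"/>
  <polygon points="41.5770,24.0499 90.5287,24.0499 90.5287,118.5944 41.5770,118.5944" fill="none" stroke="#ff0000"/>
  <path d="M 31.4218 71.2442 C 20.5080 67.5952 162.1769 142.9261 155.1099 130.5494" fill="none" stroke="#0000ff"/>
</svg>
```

Since the viewBox matches the mm dimensions, user units are millimetres directly. The only transform is the Y-flip y_m = 209.9629 − y_svg.

Shape 1 is a regular polygon drawn with `<path>`. Its stroke #0000ff means engrave at S336, F4459. After flipping Y the toolpath is (73.0049,152.1425) → (44.2156,157.0068) → (49.0799,185.7961) → (77.8692,180.9318) → (73.0049,152.1425), returning to the start.

Shape 2 is a circle drawn with `<circle>`. Its stroke #0000ff means engrave at S336, F4459. After flipping Y the toolpath is (29.1922,119.0417) → (26.2856,126.0587) → (19.2686,128.9653) → (12.2516,126.0587) → (9.3450,119.0417) → (12.2516,112.0247) → (19.2686,109.1181) → (26.2856,112.0247) → (29.1922,119.0417), returning to the start.

Shape 3 is a rectangle drawn with `<polygon>`. Its stroke #ff0000 means score at S562, F2292. After flipping Y the toolpath is (41.5770,185.9130) → (90.5287,185.9130) → (90.5287,91.3685) → (41.5770,91.3685) → (41.5770,185.9130), returning to the start.

Shape 4 is a cubic bezier drawn with `<path>`. Its stroke #0000ff means engrave at S336, F4459. After flipping Y the toolpath is (31.4218,138.7187) → (47.1376,129.2512) → (91.8233,105.7932) → (137.2303,83.9717) → (155.1099,79.4135).

; LightBurn 1.5.06
; GRBL device profile, absolute coords
G21
G90
G0 X73.0049 Y152.1425
M4 S336
G1 X44.2156 Y157.0068 F4459
G1 X49.0799 Y185.7961 F4459
G1 X77.8692 Y180.9318 F4459
G1 X73.0049 Y152.1425 F4459
M5
G0 X29.1922 Y119.0417
M4 S336
G1 X26.2856 Y126.0587 F4459
G1 X19.2686 Y128.9653 F4459
G1 X12.2516 Y126.0587 F4459
G1 X9.3450 Y119.0417 F4459
G1 X12.2516 Y112.0247 F4459
G1 X19.2686 Y109.1181 F4459
G1 X26.2856 Y112.0247 F4459
G1 X29.1922 Y119.0417 F4459
M5
G0 X41.5770 Y185.9130
M4 S562
G1 X90.5287 Y185.9130 F2292
G1 X90.5287 Y91.3685 F2292
G1 X41.5770 Y91.3685 F2292
G1 X41.5770 Y185.9130 F2292
M5
G0 X31.4218 Y138.7187
M4 S336
G1 X47.1376 Y129.2512 F4459
G1 X91.8233 Y105.7932 F4459
G1 X137.2303 Y83.9717 F4459
G1 X155.1099 Y79.4135 F4459
M5
G0 X0.0000 Y0.0000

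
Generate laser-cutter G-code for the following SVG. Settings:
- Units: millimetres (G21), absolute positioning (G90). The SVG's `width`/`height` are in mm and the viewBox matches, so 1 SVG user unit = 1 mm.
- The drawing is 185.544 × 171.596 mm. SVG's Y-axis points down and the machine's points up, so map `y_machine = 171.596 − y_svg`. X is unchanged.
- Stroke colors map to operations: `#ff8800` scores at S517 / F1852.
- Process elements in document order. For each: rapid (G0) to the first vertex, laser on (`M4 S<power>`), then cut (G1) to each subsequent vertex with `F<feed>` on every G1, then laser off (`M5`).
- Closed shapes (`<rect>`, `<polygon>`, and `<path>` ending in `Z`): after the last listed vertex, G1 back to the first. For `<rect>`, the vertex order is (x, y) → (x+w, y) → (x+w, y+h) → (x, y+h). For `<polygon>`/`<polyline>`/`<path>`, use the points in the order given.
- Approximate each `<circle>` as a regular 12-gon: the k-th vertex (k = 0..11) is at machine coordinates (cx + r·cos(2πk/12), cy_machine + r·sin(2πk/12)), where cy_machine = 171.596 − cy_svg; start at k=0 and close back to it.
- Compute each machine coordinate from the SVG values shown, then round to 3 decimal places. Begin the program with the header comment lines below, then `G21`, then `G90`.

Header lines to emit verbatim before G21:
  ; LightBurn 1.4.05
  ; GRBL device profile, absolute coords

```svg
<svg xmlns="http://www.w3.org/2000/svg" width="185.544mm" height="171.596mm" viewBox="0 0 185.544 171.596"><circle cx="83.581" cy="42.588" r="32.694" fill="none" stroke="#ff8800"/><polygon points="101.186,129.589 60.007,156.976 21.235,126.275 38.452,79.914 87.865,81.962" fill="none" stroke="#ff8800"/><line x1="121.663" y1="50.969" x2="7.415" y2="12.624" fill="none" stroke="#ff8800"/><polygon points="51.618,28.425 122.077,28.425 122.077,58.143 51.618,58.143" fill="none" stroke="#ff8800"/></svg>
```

viewBox `0 0 185.544 171.596` with mm width/height → 1 unit = 1 mm. Flip: y_m = 171.596 − y_svg.

**Shape 1** — `<circle>` circle, stroke `#ff8800` → score (S517, F1852). Machine vertices: (116.275,129.008) → (111.895,145.355) → (99.928,157.322) → (83.581,161.702) → (67.234,157.322) → (55.267,145.355) → (50.887,129.008) → (55.267,112.661) → (67.234,100.694) → (83.581,96.314) → (99.928,100.694) → (111.895,112.661) → (116.275,129.008). Closed: final G1 returns to the first vertex.

**Shape 2** — `<polygon>` regular polygon, stroke `#ff8800` → score (S517, F1852). Machine vertices: (101.186,42.007) → (60.007,14.620) → (21.235,45.321) → (38.452,91.682) → (87.865,89.634) → (101.186,42.007). Closed: final G1 returns to the first vertex.

**Shape 3** — `<line>` line segment, stroke `#ff8800` → score (S517, F1852). Machine vertices: (121.663,120.627) → (7.415,158.972). Open path.

**Shape 4** — `<polygon>` rectangle, stroke `#ff8800` → score (S517, F1852). Machine vertices: (51.618,143.171) → (122.077,143.171) → (122.077,113.453) → (51.618,113.453) → (51.618,143.171). Closed: final G1 returns to the first vertex.

; LightBurn 1.4.05
; GRBL device profile, absolute coords
G21
G90
G0 X116.275 Y129.008
M4 S517
G1 X111.895 Y145.355 F1852
G1 X99.928 Y157.322 F1852
G1 X83.581 Y161.702 F1852
G1 X67.234 Y157.322 F1852
G1 X55.267 Y145.355 F1852
G1 X50.887 Y129.008 F1852
G1 X55.267 Y112.661 F1852
G1 X67.234 Y100.694 F1852
G1 X83.581 Y96.314 F1852
G1 X99.928 Y100.694 F1852
G1 X111.895 Y112.661 F1852
G1 X116.275 Y129.008 F1852
M5
G0 X101.186 Y42.007
M4 S517
G1 X60.007 Y14.620 F1852
G1 X21.235 Y45.321 F1852
G1 X38.452 Y91.682 F1852
G1 X87.865 Y89.634 F1852
G1 X101.186 Y42.007 F1852
M5
G0 X121.663 Y120.627
M4 S517
G1 X7.415 Y158.972 F1852
M5
G0 X51.618 Y143.171
M4 S517
G1 X122.077 Y143.171 F1852
G1 X122.077 Y113.453 F1852
G1 X51.618 Y113.453 F1852
G1 X51.618 Y143.171 F1852
M5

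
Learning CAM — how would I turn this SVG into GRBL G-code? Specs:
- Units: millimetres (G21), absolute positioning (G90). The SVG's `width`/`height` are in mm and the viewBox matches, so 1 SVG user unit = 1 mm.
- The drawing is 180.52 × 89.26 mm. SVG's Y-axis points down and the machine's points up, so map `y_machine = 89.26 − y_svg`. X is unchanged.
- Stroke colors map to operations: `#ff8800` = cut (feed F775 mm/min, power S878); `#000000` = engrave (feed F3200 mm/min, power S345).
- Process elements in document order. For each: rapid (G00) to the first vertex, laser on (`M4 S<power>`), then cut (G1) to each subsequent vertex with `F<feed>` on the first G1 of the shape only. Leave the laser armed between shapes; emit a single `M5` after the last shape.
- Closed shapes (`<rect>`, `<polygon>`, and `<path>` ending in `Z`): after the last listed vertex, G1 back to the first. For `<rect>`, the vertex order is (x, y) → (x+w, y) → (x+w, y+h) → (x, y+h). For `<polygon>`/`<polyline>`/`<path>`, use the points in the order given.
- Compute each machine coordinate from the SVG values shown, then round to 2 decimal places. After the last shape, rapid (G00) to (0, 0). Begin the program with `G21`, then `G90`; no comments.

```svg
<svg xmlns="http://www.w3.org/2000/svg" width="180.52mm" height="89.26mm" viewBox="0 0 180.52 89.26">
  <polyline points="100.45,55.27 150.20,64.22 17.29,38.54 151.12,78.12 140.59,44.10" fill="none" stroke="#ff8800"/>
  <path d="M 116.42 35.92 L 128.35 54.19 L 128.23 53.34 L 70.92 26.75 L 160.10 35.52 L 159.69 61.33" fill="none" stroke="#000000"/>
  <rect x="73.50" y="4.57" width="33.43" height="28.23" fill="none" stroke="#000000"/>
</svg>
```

1 u = 1 mm; y_m = 89.26 − y.

[1] `<polyline>` open polyline, #ff8800→cut S878 F775: (100.45,33.99) → (150.20,25.04) → (17.29,50.72) → (151.12,11.14) → (140.59,45.16)

[2] `<path>` open polyline, #000000→engrave S345 F3200: (116.42,53.34) → (128.35,35.07) → (128.23,35.92) → (70.92,62.51) → (160.10,53.74) → (159.69,27.93)

[3] `<rect>` rectangle, #000000→engrave S345 F3200: (73.50,84.69) → (106.93,84.69) → (106.93,56.46) → (73.50,56.46) → (73.50,84.69) (closed)

G21
G90
G00 X100.45 Y33.99
M4 S878
G1 X150.20 Y25.04 F775
G1 X17.29 Y50.72
G1 X151.12 Y11.14
G1 X140.59 Y45.16
G00 X116.42 Y53.34
M4 S345
G1 X128.35 Y35.07 F3200
G1 X128.23 Y35.92
G1 X70.92 Y62.51
G1 X160.10 Y53.74
G1 X159.69 Y27.93
G00 X73.50 Y84.69
M4 S345
G1 X106.93 Y84.69 F3200
G1 X106.93 Y56.46
G1 X73.50 Y56.46
G1 X73.50 Y84.69
M5
G00 X0.00 Y0.00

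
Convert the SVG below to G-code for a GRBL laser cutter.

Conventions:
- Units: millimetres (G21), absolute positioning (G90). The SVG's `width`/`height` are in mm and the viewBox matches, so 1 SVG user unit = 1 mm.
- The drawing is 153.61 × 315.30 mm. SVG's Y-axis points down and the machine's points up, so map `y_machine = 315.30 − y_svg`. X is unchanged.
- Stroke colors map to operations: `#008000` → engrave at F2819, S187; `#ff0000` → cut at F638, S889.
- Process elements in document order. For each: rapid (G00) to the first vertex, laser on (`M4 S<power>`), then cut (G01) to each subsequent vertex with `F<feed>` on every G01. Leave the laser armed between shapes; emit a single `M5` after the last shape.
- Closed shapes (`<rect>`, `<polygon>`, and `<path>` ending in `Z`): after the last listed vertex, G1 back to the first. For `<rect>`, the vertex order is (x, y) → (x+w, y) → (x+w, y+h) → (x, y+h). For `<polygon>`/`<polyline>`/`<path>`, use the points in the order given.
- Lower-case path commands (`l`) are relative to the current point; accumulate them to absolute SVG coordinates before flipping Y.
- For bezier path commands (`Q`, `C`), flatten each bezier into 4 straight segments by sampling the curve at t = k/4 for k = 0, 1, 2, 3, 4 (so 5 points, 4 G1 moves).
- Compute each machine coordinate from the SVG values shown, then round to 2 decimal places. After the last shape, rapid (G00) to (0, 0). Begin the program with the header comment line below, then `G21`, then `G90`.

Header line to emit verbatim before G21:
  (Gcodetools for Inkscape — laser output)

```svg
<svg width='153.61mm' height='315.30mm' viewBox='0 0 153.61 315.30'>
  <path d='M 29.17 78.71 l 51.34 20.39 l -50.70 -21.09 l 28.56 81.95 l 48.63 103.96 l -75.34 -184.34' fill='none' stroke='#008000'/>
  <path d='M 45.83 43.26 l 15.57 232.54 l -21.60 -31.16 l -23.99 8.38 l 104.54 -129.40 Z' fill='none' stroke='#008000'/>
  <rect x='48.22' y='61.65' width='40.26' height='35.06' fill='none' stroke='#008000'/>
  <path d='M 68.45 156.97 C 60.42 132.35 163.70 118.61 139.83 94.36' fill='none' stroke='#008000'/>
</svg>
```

viewBox `0 0 153.61 315.30` with mm width/height → 1 unit = 1 mm. Flip: y_m = 315.30 − y_svg.

**Shape 1** — `<path>` open polyline, stroke `#008000` → engrave (S187, F2819). Machine vertices: (29.17,236.59) → (80.51,216.20) → (29.81,237.29) → (58.37,155.34) → (107.00,51.38) → (31.66,235.72). Open path.

**Shape 2** — `<path>` closed polygon, stroke `#008000` → engrave (S187, F2819). Machine vertices: (45.83,272.04) → (61.40,39.50) → (39.80,70.66) → (15.81,62.28) → (120.35,191.68) → (45.83,272.04). Closed: final G1 returns to the first vertex.

**Shape 3** — `<rect>` rectangle, stroke `#008000` → engrave (S187, F2819). Machine vertices: (48.22,253.65) → (88.48,253.65) → (88.48,218.59) → (48.22,218.59) → (48.22,253.65). Closed: final G1 returns to the first vertex.

**Shape 4** — `<path>` cubic bezier, stroke `#008000` → engrave (S187, F2819). Control points (SVG): P0=(68.45,156.97), P1=(60.42,132.35), P2=(163.70,118.61), P3=(139.83,94.36); sampled at t=k/4. Machine vertices: (68.45,158.33) → (79.57,175.09) → (110.08,189.77) → (137.62,204.39) → (139.83,220.94). Open path.

(Gcodetools for Inkscape — laser output)
G21
G90
G00 X29.17 Y236.59
M4 S187
G01 X80.51 Y216.20 F2819
G01 X29.81 Y237.29 F2819
G01 X58.37 Y155.34 F2819
G01 X107.00 Y51.38 F2819
G01 X31.66 Y235.72 F2819
G00 X45.83 Y272.04
M4 S187
G01 X61.40 Y39.50 F2819
G01 X39.80 Y70.66 F2819
G01 X15.81 Y62.28 F2819
G01 X120.35 Y191.68 F2819
G01 X45.83 Y272.04 F2819
G00 X48.22 Y253.65
M4 S187
G01 X88.48 Y253.65 F2819
G01 X88.48 Y218.59 F2819
G01 X48.22 Y218.59 F2819
G01 X48.22 Y253.65 F2819
G00 X68.45 Y158.33
M4 S187
G01 X79.57 Y175.09 F2819
G01 X110.08 Y189.77 F2819
G01 X137.62 Y204.39 F2819
G01 X139.83 Y220.94 F2819
M5
G00 X0.00 Y0.00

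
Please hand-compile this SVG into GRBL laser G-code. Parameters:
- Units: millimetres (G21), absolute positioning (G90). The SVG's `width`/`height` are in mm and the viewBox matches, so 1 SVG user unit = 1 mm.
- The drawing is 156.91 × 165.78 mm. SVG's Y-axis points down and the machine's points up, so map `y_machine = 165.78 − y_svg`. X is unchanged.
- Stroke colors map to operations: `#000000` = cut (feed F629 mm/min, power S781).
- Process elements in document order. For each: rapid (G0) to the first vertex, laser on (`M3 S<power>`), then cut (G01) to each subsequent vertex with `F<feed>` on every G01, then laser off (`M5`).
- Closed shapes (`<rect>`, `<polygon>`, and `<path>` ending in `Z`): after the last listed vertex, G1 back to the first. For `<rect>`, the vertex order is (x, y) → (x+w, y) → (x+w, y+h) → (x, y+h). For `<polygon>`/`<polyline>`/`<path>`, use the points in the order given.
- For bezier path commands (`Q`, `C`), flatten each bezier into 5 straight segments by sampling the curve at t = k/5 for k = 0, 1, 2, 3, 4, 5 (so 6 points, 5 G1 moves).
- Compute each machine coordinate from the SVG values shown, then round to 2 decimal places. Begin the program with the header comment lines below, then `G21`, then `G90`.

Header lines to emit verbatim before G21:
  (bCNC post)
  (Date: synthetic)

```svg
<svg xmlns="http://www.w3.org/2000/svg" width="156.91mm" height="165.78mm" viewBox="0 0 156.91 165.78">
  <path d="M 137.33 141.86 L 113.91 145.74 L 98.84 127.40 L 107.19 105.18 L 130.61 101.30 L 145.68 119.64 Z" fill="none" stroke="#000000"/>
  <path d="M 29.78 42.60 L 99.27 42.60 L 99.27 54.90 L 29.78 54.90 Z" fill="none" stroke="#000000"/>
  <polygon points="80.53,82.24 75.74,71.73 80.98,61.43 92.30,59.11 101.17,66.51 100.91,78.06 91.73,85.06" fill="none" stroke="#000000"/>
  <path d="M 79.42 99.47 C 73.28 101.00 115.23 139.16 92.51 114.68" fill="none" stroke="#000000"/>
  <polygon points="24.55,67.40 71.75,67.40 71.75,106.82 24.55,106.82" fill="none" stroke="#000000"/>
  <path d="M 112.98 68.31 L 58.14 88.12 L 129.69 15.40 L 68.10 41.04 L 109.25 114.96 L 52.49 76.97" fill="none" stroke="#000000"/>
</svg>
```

(bCNC post)
(Date: synthetic)
G21
G90
G0 X137.33 Y23.92
M3 S781
G01 X113.91 Y20.04 F629
G01 X98.84 Y38.38 F629
G01 X107.19 Y60.60 F629
G01 X130.61 Y64.48 F629
G01 X145.68 Y46.14 F629
G01 X137.33 Y23.92 F629
M5
G0 X29.78 Y123.18
M3 S781
G01 X99.27 Y123.18 F629
G01 X99.27 Y110.88 F629
G01 X29.78 Y110.88 F629
G01 X29.78 Y123.18 F629
M5
G0 X80.53 Y83.54
M3 S781
G01 X75.74 Y94.05 F629
G01 X80.98 Y104.35 F629
G01 X92.30 Y106.67 F629
G01 X101.17 Y99.27 F629
G01 X100.91 Y87.72 F629
G01 X91.73 Y80.72 F629
G01 X80.53 Y83.54 F629
M5
G0 X79.42 Y66.31
M3 S781
G01 X80.60 Y61.79 F629
G01 X87.92 Y53.24 F629
G01 X95.95 Y45.44 F629
G01 X99.28 Y43.13 F629
G01 X92.51 Y51.10 F629
M5
G0 X24.55 Y98.38
M3 S781
G01 X71.75 Y98.38 F629
G01 X71.75 Y58.96 F629
G01 X24.55 Y58.96 F629
G01 X24.55 Y98.38 F629
M5
G0 X112.98 Y97.47
M3 S781
G01 X58.14 Y77.66 F629
G01 X129.69 Y150.38 F629
G01 X68.10 Y124.74 F629
G01 X109.25 Y50.82 F629
G01 X52.49 Y88.81 F629
M5

1 u = 1 mm; y_m = 165.78 − y.

[1] `<path>` regular polygon, #000000→cut S781 F629: (137.33,23.92) → (113.91,20.04) → (98.84,38.38) → (107.19,60.60) → (130.61,64.48) → (145.68,46.14) → (137.33,23.92) (closed)

[2] `<path>` rectangle, #000000→cut S781 F629: (29.78,123.18) → (99.27,123.18) → (99.27,110.88) → (29.78,110.88) → (29.78,123.18) (closed)

[3] `<polygon>` regular polygon, #000000→cut S781 F629: (80.53,83.54) → (75.74,94.05) → (80.98,104.35) → (92.30,106.67) → (101.17,99.27) → (100.91,87.72) → (91.73,80.72) → (80.53,83.54) (closed)

[4] `<path>` cubic bezier, #000000→cut S781 F629: (79.42,66.31) → (80.60,61.79) → (87.92,53.24) → (95.95,45.44) → (99.28,43.13) → (92.51,51.10)

[5] `<polygon>` rectangle, #000000→cut S781 F629: (24.55,98.38) → (71.75,98.38) → (71.75,58.96) → (24.55,58.96) → (24.55,98.38) (closed)

[6] `<path>` open polyline, #000000→cut S781 F629: (112.98,97.47) → (58.14,77.66) → (129.69,150.38) → (68.10,124.74) → (109.25,50.82) → (52.49,88.81)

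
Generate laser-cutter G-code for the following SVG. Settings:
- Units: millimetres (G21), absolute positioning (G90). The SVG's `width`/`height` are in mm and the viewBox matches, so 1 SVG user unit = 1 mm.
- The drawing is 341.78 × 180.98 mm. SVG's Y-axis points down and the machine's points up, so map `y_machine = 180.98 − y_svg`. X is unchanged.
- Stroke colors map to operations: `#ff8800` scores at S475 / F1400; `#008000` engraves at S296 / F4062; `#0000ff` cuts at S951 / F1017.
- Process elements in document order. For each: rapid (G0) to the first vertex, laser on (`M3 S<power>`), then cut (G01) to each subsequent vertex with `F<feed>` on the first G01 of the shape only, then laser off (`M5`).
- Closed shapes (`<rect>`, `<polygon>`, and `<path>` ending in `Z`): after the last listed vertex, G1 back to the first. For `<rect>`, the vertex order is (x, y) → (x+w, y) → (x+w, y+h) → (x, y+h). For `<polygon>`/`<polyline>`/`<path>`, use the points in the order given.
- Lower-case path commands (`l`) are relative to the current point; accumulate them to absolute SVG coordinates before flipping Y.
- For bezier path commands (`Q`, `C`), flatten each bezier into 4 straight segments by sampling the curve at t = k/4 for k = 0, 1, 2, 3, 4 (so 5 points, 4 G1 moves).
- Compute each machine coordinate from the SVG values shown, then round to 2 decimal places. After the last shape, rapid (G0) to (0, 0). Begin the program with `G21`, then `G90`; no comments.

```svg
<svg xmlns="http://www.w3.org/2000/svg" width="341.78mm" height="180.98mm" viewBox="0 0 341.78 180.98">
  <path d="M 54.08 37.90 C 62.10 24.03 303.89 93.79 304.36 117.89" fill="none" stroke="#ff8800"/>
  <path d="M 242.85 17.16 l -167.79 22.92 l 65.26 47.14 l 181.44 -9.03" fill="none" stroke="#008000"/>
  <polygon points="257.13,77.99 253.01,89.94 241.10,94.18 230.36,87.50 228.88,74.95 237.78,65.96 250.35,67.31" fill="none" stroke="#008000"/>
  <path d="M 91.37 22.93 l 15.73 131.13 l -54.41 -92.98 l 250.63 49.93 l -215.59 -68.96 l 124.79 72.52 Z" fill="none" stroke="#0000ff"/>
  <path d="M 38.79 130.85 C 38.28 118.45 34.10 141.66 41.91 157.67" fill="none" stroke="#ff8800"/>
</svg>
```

1 u = 1 mm; y_m = 180.98 − y.

[1] `<path>` cubic bezier, #ff8800→score S475 F1400: (54.08,143.08) → (96.50,139.82) → (182.05,117.32) → (266.18,87.71) → (304.36,63.09)

[2] `<path>` open polyline, #008000→engrave S296 F4062: (242.85,163.82) → (75.06,140.90) → (140.32,93.76) → (321.76,102.79)

[3] `<polygon>` regular polygon, #008000→engrave S296 F4062: (257.13,102.99) → (253.01,91.04) → (241.10,86.80) → (230.36,93.48) → (228.88,106.03) → (237.78,115.02) → (250.35,113.67) → (257.13,102.99) (closed)

[4] `<path>` closed polygon, #0000ff→cut S951 F1017: (91.37,158.05) → (107.10,26.92) → (52.69,119.90) → (303.32,69.97) → (87.73,138.93) → (212.52,66.41) → (91.37,158.05) (closed)

[5] `<path>` cubic bezier, #ff8800→score S475 F1400: (38.79,50.13) → (37.96,53.42) → (37.23,47.37) → (38.06,36.00) → (41.91,23.31)

G21
G90
G0 X54.08 Y143.08
M3 S475
G01 X96.50 Y139.82 F1400
G01 X182.05 Y117.32
G01 X266.18 Y87.71
G01 X304.36 Y63.09
M5
G0 X242.85 Y163.82
M3 S296
G01 X75.06 Y140.90 F4062
G01 X140.32 Y93.76
G01 X321.76 Y102.79
M5
G0 X257.13 Y102.99
M3 S296
G01 X253.01 Y91.04 F4062
G01 X241.10 Y86.80
G01 X230.36 Y93.48
G01 X228.88 Y106.03
G01 X237.78 Y115.02
G01 X250.35 Y113.67
G01 X257.13 Y102.99
M5
G0 X91.37 Y158.05
M3 S951
G01 X107.10 Y26.92 F1017
G01 X52.69 Y119.90
G01 X303.32 Y69.97
G01 X87.73 Y138.93
G01 X212.52 Y66.41
G01 X91.37 Y158.05
M5
G0 X38.79 Y50.13
M3 S475
G01 X37.96 Y53.42 F1400
G01 X37.23 Y47.37
G01 X38.06 Y36.00
G01 X41.91 Y23.31
M5
G0 X0.00 Y0.00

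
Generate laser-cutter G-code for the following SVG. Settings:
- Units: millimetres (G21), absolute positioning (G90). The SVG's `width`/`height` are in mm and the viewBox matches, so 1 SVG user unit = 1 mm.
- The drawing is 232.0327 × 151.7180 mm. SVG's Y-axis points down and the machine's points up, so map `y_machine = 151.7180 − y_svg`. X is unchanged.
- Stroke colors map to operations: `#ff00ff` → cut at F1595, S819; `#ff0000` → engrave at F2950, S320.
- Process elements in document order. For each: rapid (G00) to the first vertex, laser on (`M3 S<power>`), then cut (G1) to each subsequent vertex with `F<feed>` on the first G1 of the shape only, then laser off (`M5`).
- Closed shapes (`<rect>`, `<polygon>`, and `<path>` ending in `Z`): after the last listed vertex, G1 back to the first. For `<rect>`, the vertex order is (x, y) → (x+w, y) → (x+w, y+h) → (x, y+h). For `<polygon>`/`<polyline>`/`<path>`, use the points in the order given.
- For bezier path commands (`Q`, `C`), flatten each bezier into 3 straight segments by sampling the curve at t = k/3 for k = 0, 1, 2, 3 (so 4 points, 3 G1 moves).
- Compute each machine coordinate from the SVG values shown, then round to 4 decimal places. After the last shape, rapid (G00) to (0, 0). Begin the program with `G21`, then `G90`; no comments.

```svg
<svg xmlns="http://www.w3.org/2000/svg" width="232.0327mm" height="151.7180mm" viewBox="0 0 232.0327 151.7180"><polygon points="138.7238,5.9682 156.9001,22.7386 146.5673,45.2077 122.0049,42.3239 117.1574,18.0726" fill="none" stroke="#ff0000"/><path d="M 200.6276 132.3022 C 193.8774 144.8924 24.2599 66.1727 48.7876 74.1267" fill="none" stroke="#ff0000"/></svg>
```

G21
G90
G00 X138.7238 Y145.7498
M3 S320
G1 X156.9001 Y128.9794 F2950
G1 X146.5673 Y106.5103
G1 X122.0049 Y109.3941
G1 X117.1574 Y133.6454
G1 X138.7238 Y145.7498
M5
G00 X200.6276 Y19.4158
M3 S320
G1 X152.8110 Y30.6702 F2950
G1 X75.7523 Y63.2461
G1 X48.7876 Y77.5913
M5
G00 X0.0000 Y0.0000

Since the viewBox matches the mm dimensions, user units are millimetres directly. The only transform is the Y-flip y_m = 151.7180 − y_svg.

Shape 1 is a regular polygon drawn with `<polygon>`. Its stroke #ff0000 means engrave at S320, F2950. After flipping Y the toolpath is (138.7238,145.7498) → (156.9001,128.9794) → (146.5673,106.5103) → (122.0049,109.3941) → (117.1574,133.6454) → (138.7238,145.7498), returning to the start.

Shape 2 is a cubic bezier drawn with `<path>`. Its stroke #ff0000 means engrave at S320, F2950. After flipping Y the toolpath is (200.6276,19.4158) → (152.8110,30.6702) → (75.7523,63.2461) → (48.7876,77.5913).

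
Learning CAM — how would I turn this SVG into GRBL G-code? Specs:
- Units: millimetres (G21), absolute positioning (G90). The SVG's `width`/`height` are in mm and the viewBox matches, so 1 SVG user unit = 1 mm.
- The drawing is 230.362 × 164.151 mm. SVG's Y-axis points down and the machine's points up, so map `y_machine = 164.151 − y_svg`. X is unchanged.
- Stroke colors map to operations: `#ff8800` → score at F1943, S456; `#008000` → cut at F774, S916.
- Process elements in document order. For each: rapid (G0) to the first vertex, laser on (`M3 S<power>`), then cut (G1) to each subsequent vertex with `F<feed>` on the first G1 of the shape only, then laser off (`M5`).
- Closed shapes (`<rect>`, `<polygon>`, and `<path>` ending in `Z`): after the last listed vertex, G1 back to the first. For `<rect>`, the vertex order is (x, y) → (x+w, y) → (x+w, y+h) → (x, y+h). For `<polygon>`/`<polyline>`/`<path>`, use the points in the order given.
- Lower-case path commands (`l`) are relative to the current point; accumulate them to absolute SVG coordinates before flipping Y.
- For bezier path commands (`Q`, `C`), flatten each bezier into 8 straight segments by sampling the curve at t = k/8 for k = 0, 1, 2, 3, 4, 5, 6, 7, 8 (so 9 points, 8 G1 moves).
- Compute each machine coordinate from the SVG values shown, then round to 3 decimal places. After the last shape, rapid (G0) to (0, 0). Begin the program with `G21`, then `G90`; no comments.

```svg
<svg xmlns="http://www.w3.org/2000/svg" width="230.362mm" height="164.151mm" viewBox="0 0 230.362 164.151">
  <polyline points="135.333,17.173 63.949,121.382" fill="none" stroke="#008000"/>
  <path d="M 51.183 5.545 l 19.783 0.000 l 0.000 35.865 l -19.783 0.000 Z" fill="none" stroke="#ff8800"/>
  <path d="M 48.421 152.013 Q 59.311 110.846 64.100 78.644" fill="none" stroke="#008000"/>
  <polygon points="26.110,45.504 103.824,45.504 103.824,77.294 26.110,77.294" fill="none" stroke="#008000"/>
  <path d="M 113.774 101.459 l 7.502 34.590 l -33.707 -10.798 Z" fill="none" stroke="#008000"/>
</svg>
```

1 u = 1 mm; y_m = 164.151 − y.

[1] `<polyline>` line segment, #008000→cut S916 F774: (135.333,146.978) → (63.949,42.769)

[2] `<path>` rectangle, #ff8800→score S456 F1943: (51.183,158.606) → (70.966,158.606) → (70.966,122.741) → (51.183,122.741) → (51.183,158.606) (closed)

[3] `<path>` quadratic bezier, #008000→cut S916 F774: (48.421,12.138) → (51.048,22.290) → (53.485,32.161) → (55.731,41.753) → (57.786,51.064) → (59.650,60.095) → (61.324,68.846) → (62.807,77.316) → (64.100,85.507)

[4] `<polygon>` rectangle, #008000→cut S916 F774: (26.110,118.647) → (103.824,118.647) → (103.824,86.857) → (26.110,86.857) → (26.110,118.647) (closed)

[5] `<path>` regular polygon, #008000→cut S916 F774: (113.774,62.692) → (121.276,28.102) → (87.569,38.900) → (113.774,62.692) (closed)

G21
G90
G0 X135.333 Y146.978
M3 S916
G1 X63.949 Y42.769 F774
M5
G0 X51.183 Y158.606
M3 S456
G1 X70.966 Y158.606 F1943
G1 X70.966 Y122.741
G1 X51.183 Y122.741
G1 X51.183 Y158.606
M5
G0 X48.421 Y12.138
M3 S916
G1 X51.048 Y22.290 F774
G1 X53.485 Y32.161
G1 X55.731 Y41.753
G1 X57.786 Y51.064
G1 X59.650 Y60.095
G1 X61.324 Y68.846
G1 X62.807 Y77.316
G1 X64.100 Y85.507
M5
G0 X26.110 Y118.647
M3 S916
G1 X103.824 Y118.647 F774
G1 X103.824 Y86.857
G1 X26.110 Y86.857
G1 X26.110 Y118.647
M5
G0 X113.774 Y62.692
M3 S916
G1 X121.276 Y28.102 F774
G1 X87.569 Y38.900
G1 X113.774 Y62.692
M5
G0 X0.000 Y0.000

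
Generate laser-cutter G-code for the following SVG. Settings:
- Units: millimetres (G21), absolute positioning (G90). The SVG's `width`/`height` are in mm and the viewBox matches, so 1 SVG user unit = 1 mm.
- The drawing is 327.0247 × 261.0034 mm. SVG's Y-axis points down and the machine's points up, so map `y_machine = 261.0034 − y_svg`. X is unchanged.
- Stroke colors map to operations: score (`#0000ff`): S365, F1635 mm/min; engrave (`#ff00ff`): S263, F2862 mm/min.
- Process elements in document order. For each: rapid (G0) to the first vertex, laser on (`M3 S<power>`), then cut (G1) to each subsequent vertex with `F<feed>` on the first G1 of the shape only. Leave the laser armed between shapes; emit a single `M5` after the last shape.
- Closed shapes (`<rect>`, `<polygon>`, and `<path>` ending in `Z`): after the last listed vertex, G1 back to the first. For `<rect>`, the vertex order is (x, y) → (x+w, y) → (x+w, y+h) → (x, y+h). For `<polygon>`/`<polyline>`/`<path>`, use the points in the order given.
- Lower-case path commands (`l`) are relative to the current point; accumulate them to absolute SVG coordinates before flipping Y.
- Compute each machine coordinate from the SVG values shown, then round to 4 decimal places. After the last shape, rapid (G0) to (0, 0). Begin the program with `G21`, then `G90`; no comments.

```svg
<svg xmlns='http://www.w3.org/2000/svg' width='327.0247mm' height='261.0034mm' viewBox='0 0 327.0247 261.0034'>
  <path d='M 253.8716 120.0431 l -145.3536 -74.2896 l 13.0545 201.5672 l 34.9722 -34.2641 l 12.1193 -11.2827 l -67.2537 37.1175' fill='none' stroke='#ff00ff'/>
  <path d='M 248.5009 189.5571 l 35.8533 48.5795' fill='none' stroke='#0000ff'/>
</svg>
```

Since the viewBox matches the mm dimensions, user units are millimetres directly. The only transform is the Y-flip y_m = 261.0034 − y_svg.

Shape 1 is a open polyline drawn with `<path>`. Its stroke #ff00ff means engrave at S263, F2862. After flipping Y the toolpath is (253.8716,140.9603) → (108.5180,215.2499) → (121.5725,13.6827) → (156.5447,47.9468) → (168.6640,59.2295) → (101.4103,22.1120).

Shape 2 is a line segment drawn with `<path>`. Its stroke #0000ff means score at S365, F1635. After flipping Y the toolpath is (248.5009,71.4463) → (284.3542,22.8668).

G21
G90
G0 X253.8716 Y140.9603
M3 S263
G1 X108.5180 Y215.2499 F2862
G1 X121.5725 Y13.6827
G1 X156.5447 Y47.9468
G1 X168.6640 Y59.2295
G1 X101.4103 Y22.1120
G0 X248.5009 Y71.4463
M3 S365
G1 X284.3542 Y22.8668 F1635
M5
G0 X0.0000 Y0.0000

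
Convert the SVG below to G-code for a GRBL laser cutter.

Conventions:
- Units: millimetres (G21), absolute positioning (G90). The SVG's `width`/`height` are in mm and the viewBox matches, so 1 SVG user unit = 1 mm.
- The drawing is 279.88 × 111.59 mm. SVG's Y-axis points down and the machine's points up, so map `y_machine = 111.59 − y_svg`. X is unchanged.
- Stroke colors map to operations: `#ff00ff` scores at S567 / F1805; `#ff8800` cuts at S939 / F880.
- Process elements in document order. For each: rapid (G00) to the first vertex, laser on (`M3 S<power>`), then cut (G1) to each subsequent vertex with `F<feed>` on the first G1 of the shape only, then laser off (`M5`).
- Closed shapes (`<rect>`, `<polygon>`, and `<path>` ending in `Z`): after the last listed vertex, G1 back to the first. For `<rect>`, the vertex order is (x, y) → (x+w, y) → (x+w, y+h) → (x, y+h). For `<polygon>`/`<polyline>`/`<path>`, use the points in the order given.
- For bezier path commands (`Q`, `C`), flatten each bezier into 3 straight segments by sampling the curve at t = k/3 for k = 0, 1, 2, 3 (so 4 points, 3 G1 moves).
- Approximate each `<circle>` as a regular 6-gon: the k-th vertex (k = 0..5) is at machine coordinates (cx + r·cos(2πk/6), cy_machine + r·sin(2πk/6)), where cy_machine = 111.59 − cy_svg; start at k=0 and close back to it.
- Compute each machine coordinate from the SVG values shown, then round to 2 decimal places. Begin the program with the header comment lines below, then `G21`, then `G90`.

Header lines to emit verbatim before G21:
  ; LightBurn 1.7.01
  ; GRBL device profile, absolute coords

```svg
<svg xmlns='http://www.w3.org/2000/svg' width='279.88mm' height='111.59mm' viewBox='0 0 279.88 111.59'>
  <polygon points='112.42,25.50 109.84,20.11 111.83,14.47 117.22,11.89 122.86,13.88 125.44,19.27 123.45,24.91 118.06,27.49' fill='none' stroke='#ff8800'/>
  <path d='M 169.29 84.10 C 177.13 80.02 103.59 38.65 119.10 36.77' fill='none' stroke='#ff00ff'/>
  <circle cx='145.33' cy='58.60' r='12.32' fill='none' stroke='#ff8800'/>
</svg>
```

viewBox `0 0 279.88 111.59` with mm width/height → 1 unit = 1 mm. Flip: y_m = 111.59 − y_svg.

**Shape 1** — `<polygon>` regular polygon, stroke `#ff8800` → cut (S939, F880). Machine vertices: (112.42,86.09) → (109.84,91.48) → (111.83,97.12) → (117.22,99.70) → (122.86,97.71) → (125.44,92.32) → (123.45,86.68) → (118.06,84.10) → (112.42,86.09). Closed: final G1 returns to the first vertex.

**Shape 2** — `<path>` cubic bezier, stroke `#ff00ff` → score (S567, F1805). Control points (SVG): P0=(169.29,84.10), P1=(177.13,80.02), P2=(103.59,38.65), P3=(119.10,36.77); sampled at t=k/3. Machine vertices: (169.29,27.49) → (156.32,41.16) → (126.96,62.62) → (119.10,74.82). Open path.

**Shape 3** — `<circle>` circle, stroke `#ff8800` → cut (S939, F880). Machine vertices: (157.65,52.99) → (151.49,63.66) → (139.17,63.66) → (133.01,52.99) → (139.17,42.32) → (151.49,42.32) → (157.65,52.99). Closed: final G1 returns to the first vertex.

; LightBurn 1.7.01
; GRBL device profile, absolute coords
G21
G90
G00 X112.42 Y86.09
M3 S939
G1 X109.84 Y91.48 F880
G1 X111.83 Y97.12
G1 X117.22 Y99.70
G1 X122.86 Y97.71
G1 X125.44 Y92.32
G1 X123.45 Y86.68
G1 X118.06 Y84.10
G1 X112.42 Y86.09
M5
G00 X169.29 Y27.49
M3 S567
G1 X156.32 Y41.16 F1805
G1 X126.96 Y62.62
G1 X119.10 Y74.82
M5
G00 X157.65 Y52.99
M3 S939
G1 X151.49 Y63.66 F880
G1 X139.17 Y63.66
G1 X133.01 Y52.99
G1 X139.17 Y42.32
G1 X151.49 Y42.32
G1 X157.65 Y52.99
M5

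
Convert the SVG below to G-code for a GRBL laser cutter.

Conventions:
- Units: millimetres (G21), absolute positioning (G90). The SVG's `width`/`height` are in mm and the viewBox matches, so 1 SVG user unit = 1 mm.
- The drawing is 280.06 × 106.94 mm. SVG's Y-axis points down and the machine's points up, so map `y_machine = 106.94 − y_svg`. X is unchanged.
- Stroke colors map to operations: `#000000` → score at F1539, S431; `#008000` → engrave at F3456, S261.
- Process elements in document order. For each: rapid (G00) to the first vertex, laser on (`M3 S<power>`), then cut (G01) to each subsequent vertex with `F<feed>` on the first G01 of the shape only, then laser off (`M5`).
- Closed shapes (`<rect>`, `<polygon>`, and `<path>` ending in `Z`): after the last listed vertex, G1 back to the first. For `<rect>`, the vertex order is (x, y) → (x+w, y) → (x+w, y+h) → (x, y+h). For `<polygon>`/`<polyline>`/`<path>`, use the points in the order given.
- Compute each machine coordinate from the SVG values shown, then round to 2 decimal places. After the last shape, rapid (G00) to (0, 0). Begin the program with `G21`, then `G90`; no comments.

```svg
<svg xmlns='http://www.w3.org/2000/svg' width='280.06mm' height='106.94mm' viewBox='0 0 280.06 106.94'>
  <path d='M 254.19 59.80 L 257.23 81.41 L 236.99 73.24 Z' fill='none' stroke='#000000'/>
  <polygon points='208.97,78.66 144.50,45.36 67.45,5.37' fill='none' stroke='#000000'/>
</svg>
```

Since the viewBox matches the mm dimensions, user units are millimetres directly. The only transform is the Y-flip y_m = 106.94 − y_svg.

Shape 1 is a regular polygon drawn with `<path>`. Its stroke #000000 means score at S431, F1539. After flipping Y the toolpath is (254.19,47.14) → (257.23,25.53) → (236.99,33.70) → (254.19,47.14), returning to the start.

Shape 2 is a closed polygon drawn with `<polygon>`. Its stroke #000000 means score at S431, F1539. After flipping Y the toolpath is (208.97,28.28) → (144.50,61.58) → (67.45,101.57) → (208.97,28.28), returning to the start.

G21
G90
G00 X254.19 Y47.14
M3 S431
G01 X257.23 Y25.53 F1539
G01 X236.99 Y33.70
G01 X254.19 Y47.14
M5
G00 X208.97 Y28.28
M3 S431
G01 X144.50 Y61.58 F1539
G01 X67.45 Y101.57
G01 X208.97 Y28.28
M5
G00 X0.00 Y0.00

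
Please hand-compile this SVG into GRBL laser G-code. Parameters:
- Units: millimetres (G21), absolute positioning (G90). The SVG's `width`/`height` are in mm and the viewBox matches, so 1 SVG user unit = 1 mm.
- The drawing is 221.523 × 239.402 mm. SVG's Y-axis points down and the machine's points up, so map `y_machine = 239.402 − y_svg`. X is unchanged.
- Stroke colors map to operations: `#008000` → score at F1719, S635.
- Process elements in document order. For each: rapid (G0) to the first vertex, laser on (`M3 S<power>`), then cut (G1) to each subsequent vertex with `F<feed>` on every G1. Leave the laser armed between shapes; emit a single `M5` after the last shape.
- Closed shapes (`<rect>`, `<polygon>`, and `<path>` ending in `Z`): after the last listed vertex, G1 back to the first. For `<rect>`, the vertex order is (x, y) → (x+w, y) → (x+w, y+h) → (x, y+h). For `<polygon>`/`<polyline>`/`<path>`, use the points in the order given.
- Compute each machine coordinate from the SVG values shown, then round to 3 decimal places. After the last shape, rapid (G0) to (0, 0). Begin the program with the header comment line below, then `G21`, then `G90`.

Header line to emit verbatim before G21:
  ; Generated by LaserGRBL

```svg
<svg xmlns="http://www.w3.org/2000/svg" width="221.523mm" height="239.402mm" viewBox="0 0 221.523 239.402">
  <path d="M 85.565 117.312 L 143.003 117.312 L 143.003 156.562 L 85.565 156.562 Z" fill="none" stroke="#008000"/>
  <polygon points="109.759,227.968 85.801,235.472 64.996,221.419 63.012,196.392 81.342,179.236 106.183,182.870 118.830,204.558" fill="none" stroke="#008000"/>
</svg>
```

; Generated by LaserGRBL
G21
G90
G0 X85.565 Y122.090
M3 S635
G1 X143.003 Y122.090 F1719
G1 X143.003 Y82.840 F1719
G1 X85.565 Y82.840 F1719
G1 X85.565 Y122.090 F1719
G0 X109.759 Y11.434
M3 S635
G1 X85.801 Y3.930 F1719
G1 X64.996 Y17.983 F1719
G1 X63.012 Y43.010 F1719
G1 X81.342 Y60.166 F1719
G1 X106.183 Y56.532 F1719
G1 X118.830 Y34.844 F1719
G1 X109.759 Y11.434 F1719
M5
G0 X0.000 Y0.000

Since the viewBox matches the mm dimensions, user units are millimetres directly. The only transform is the Y-flip y_m = 239.402 − y_svg.

Shape 1 is a rectangle drawn with `<path>`. Its stroke #008000 means score at S635, F1719. After flipping Y the toolpath is (85.565,122.090) → (143.003,122.090) → (143.003,82.840) → (85.565,82.840) → (85.565,122.090), returning to the start.

Shape 2 is a regular polygon drawn with `<polygon>`. Its stroke #008000 means score at S635, F1719. After flipping Y the toolpath is (109.759,11.434) → (85.801,3.930) → (64.996,17.983) → (63.012,43.010) → (81.342,60.166) → (106.183,56.532) → (118.830,34.844) → (109.759,11.434), returning to the start.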